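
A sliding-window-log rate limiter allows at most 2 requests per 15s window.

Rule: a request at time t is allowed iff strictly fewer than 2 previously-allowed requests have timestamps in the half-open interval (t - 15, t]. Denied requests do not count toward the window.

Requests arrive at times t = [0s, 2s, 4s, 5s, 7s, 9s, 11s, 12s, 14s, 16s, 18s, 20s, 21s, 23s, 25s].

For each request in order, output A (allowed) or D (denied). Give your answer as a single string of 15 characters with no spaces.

Answer: AADDDDDDDAADDDD

Derivation:
Tracking allowed requests in the window:
  req#1 t=0s: ALLOW
  req#2 t=2s: ALLOW
  req#3 t=4s: DENY
  req#4 t=5s: DENY
  req#5 t=7s: DENY
  req#6 t=9s: DENY
  req#7 t=11s: DENY
  req#8 t=12s: DENY
  req#9 t=14s: DENY
  req#10 t=16s: ALLOW
  req#11 t=18s: ALLOW
  req#12 t=20s: DENY
  req#13 t=21s: DENY
  req#14 t=23s: DENY
  req#15 t=25s: DENY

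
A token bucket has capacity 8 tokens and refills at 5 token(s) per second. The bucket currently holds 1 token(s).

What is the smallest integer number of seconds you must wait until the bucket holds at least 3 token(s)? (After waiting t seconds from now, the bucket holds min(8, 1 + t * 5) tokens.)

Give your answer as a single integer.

Answer: 1

Derivation:
Need 1 + t * 5 >= 3, so t >= 2/5.
Smallest integer t = ceil(2/5) = 1.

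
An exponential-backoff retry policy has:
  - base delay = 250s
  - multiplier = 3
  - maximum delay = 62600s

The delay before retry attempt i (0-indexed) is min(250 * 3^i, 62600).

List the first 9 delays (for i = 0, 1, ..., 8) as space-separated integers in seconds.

Computing each delay:
  i=0: min(250*3^0, 62600) = 250
  i=1: min(250*3^1, 62600) = 750
  i=2: min(250*3^2, 62600) = 2250
  i=3: min(250*3^3, 62600) = 6750
  i=4: min(250*3^4, 62600) = 20250
  i=5: min(250*3^5, 62600) = 60750
  i=6: min(250*3^6, 62600) = 62600
  i=7: min(250*3^7, 62600) = 62600
  i=8: min(250*3^8, 62600) = 62600

Answer: 250 750 2250 6750 20250 60750 62600 62600 62600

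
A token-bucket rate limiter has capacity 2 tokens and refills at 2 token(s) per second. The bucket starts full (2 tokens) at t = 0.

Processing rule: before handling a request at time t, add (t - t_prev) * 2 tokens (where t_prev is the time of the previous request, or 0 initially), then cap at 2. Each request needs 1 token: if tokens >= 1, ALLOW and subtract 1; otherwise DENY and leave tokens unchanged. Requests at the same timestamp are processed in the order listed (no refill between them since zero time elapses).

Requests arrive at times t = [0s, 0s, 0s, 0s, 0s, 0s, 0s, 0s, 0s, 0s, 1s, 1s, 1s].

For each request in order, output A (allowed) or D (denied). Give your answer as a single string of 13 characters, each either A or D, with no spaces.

Answer: AADDDDDDDDAAD

Derivation:
Simulating step by step:
  req#1 t=0s: ALLOW
  req#2 t=0s: ALLOW
  req#3 t=0s: DENY
  req#4 t=0s: DENY
  req#5 t=0s: DENY
  req#6 t=0s: DENY
  req#7 t=0s: DENY
  req#8 t=0s: DENY
  req#9 t=0s: DENY
  req#10 t=0s: DENY
  req#11 t=1s: ALLOW
  req#12 t=1s: ALLOW
  req#13 t=1s: DENY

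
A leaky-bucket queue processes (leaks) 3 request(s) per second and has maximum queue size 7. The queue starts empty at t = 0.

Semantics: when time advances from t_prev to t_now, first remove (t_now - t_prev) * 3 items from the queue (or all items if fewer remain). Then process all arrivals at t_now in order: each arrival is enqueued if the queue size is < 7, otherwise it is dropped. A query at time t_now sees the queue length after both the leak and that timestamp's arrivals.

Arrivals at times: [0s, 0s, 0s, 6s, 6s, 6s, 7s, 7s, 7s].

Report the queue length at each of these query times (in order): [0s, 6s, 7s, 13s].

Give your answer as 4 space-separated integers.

Answer: 3 3 3 0

Derivation:
Queue lengths at query times:
  query t=0s: backlog = 3
  query t=6s: backlog = 3
  query t=7s: backlog = 3
  query t=13s: backlog = 0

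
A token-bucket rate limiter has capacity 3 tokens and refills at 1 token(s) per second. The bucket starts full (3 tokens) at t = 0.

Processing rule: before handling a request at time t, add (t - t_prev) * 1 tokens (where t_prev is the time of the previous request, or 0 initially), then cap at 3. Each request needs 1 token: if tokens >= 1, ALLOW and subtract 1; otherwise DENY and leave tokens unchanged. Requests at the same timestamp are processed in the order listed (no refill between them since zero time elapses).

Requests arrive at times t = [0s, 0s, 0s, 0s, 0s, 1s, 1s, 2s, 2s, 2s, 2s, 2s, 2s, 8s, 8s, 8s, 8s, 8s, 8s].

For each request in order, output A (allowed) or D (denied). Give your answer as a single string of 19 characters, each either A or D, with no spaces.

Answer: AAADDADADDDDDAAADDD

Derivation:
Simulating step by step:
  req#1 t=0s: ALLOW
  req#2 t=0s: ALLOW
  req#3 t=0s: ALLOW
  req#4 t=0s: DENY
  req#5 t=0s: DENY
  req#6 t=1s: ALLOW
  req#7 t=1s: DENY
  req#8 t=2s: ALLOW
  req#9 t=2s: DENY
  req#10 t=2s: DENY
  req#11 t=2s: DENY
  req#12 t=2s: DENY
  req#13 t=2s: DENY
  req#14 t=8s: ALLOW
  req#15 t=8s: ALLOW
  req#16 t=8s: ALLOW
  req#17 t=8s: DENY
  req#18 t=8s: DENY
  req#19 t=8s: DENY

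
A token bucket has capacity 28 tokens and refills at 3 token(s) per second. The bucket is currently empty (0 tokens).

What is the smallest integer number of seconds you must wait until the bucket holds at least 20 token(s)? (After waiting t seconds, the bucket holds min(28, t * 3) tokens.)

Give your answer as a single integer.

Answer: 7

Derivation:
Need t * 3 >= 20, so t >= 20/3.
Smallest integer t = ceil(20/3) = 7.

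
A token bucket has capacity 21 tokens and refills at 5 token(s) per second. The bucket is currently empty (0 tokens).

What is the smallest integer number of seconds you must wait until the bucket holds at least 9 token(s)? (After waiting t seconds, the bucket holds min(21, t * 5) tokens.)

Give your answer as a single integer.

Need t * 5 >= 9, so t >= 9/5.
Smallest integer t = ceil(9/5) = 2.

Answer: 2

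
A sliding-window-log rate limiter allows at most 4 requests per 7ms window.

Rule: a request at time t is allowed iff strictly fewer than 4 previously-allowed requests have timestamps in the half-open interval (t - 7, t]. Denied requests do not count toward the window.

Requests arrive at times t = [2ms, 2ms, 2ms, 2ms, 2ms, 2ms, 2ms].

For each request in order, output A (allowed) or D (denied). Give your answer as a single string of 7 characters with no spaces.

Tracking allowed requests in the window:
  req#1 t=2ms: ALLOW
  req#2 t=2ms: ALLOW
  req#3 t=2ms: ALLOW
  req#4 t=2ms: ALLOW
  req#5 t=2ms: DENY
  req#6 t=2ms: DENY
  req#7 t=2ms: DENY

Answer: AAAADDD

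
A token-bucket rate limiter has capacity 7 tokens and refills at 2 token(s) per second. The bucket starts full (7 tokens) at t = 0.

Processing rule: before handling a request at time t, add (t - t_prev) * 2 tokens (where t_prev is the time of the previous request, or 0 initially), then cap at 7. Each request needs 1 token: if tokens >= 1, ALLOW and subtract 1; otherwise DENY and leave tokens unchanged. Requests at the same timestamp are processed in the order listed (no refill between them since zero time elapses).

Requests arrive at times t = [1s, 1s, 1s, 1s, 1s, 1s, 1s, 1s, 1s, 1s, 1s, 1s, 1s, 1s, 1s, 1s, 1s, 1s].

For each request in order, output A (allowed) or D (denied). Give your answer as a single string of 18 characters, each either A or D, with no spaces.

Simulating step by step:
  req#1 t=1s: ALLOW
  req#2 t=1s: ALLOW
  req#3 t=1s: ALLOW
  req#4 t=1s: ALLOW
  req#5 t=1s: ALLOW
  req#6 t=1s: ALLOW
  req#7 t=1s: ALLOW
  req#8 t=1s: DENY
  req#9 t=1s: DENY
  req#10 t=1s: DENY
  req#11 t=1s: DENY
  req#12 t=1s: DENY
  req#13 t=1s: DENY
  req#14 t=1s: DENY
  req#15 t=1s: DENY
  req#16 t=1s: DENY
  req#17 t=1s: DENY
  req#18 t=1s: DENY

Answer: AAAAAAADDDDDDDDDDD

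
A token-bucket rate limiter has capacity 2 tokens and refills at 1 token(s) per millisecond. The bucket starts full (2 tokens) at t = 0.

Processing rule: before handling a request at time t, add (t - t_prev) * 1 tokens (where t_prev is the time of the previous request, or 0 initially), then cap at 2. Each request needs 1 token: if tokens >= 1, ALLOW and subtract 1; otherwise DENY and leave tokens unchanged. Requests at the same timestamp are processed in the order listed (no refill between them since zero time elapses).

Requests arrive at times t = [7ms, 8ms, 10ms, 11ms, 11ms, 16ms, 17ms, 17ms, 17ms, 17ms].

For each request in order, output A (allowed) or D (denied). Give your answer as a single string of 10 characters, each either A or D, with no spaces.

Simulating step by step:
  req#1 t=7ms: ALLOW
  req#2 t=8ms: ALLOW
  req#3 t=10ms: ALLOW
  req#4 t=11ms: ALLOW
  req#5 t=11ms: ALLOW
  req#6 t=16ms: ALLOW
  req#7 t=17ms: ALLOW
  req#8 t=17ms: ALLOW
  req#9 t=17ms: DENY
  req#10 t=17ms: DENY

Answer: AAAAAAAADD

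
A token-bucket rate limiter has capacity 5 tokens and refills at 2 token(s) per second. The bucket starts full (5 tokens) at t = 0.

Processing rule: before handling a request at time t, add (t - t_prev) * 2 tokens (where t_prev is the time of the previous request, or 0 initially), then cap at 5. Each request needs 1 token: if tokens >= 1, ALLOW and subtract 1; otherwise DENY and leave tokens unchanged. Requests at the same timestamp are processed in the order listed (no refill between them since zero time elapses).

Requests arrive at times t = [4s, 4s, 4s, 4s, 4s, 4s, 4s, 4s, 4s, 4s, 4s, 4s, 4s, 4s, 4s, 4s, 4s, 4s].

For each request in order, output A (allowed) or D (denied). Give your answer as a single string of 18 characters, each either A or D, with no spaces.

Simulating step by step:
  req#1 t=4s: ALLOW
  req#2 t=4s: ALLOW
  req#3 t=4s: ALLOW
  req#4 t=4s: ALLOW
  req#5 t=4s: ALLOW
  req#6 t=4s: DENY
  req#7 t=4s: DENY
  req#8 t=4s: DENY
  req#9 t=4s: DENY
  req#10 t=4s: DENY
  req#11 t=4s: DENY
  req#12 t=4s: DENY
  req#13 t=4s: DENY
  req#14 t=4s: DENY
  req#15 t=4s: DENY
  req#16 t=4s: DENY
  req#17 t=4s: DENY
  req#18 t=4s: DENY

Answer: AAAAADDDDDDDDDDDDD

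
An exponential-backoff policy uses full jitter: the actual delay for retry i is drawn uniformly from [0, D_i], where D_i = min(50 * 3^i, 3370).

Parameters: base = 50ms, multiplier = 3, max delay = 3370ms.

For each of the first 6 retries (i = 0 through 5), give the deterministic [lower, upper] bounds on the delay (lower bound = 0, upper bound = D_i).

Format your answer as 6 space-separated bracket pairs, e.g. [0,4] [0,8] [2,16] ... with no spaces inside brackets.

Computing bounds per retry:
  i=0: D_i=min(50*3^0,3370)=50, bounds=[0,50]
  i=1: D_i=min(50*3^1,3370)=150, bounds=[0,150]
  i=2: D_i=min(50*3^2,3370)=450, bounds=[0,450]
  i=3: D_i=min(50*3^3,3370)=1350, bounds=[0,1350]
  i=4: D_i=min(50*3^4,3370)=3370, bounds=[0,3370]
  i=5: D_i=min(50*3^5,3370)=3370, bounds=[0,3370]

Answer: [0,50] [0,150] [0,450] [0,1350] [0,3370] [0,3370]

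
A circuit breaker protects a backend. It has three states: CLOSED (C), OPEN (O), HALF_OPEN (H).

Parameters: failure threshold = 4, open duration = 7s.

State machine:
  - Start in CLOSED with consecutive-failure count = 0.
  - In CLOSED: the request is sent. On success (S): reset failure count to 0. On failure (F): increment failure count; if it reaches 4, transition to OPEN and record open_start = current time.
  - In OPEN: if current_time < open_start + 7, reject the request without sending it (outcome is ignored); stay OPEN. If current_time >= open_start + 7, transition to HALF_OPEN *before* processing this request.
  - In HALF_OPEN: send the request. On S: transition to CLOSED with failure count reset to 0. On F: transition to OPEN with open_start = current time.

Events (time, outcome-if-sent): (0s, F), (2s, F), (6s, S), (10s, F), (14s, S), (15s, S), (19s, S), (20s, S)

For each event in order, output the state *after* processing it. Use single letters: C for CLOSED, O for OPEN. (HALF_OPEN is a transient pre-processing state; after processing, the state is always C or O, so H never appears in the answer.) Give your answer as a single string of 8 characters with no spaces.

Answer: CCCCCCCC

Derivation:
State after each event:
  event#1 t=0s outcome=F: state=CLOSED
  event#2 t=2s outcome=F: state=CLOSED
  event#3 t=6s outcome=S: state=CLOSED
  event#4 t=10s outcome=F: state=CLOSED
  event#5 t=14s outcome=S: state=CLOSED
  event#6 t=15s outcome=S: state=CLOSED
  event#7 t=19s outcome=S: state=CLOSED
  event#8 t=20s outcome=S: state=CLOSED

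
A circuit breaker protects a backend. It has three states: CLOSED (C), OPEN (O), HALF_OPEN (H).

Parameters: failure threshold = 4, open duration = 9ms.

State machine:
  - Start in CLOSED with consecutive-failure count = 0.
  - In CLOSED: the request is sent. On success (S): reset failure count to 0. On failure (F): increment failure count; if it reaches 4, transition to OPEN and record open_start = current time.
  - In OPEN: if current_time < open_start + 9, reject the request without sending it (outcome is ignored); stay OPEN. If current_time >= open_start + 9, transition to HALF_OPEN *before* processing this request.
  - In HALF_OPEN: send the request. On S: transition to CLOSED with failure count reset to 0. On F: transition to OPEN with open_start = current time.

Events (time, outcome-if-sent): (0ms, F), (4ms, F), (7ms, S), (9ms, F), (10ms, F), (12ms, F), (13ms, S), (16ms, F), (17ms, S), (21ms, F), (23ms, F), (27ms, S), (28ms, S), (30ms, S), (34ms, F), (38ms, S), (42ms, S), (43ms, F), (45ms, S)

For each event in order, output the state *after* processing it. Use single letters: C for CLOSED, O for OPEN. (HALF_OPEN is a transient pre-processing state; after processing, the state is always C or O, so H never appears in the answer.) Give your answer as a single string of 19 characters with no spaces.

State after each event:
  event#1 t=0ms outcome=F: state=CLOSED
  event#2 t=4ms outcome=F: state=CLOSED
  event#3 t=7ms outcome=S: state=CLOSED
  event#4 t=9ms outcome=F: state=CLOSED
  event#5 t=10ms outcome=F: state=CLOSED
  event#6 t=12ms outcome=F: state=CLOSED
  event#7 t=13ms outcome=S: state=CLOSED
  event#8 t=16ms outcome=F: state=CLOSED
  event#9 t=17ms outcome=S: state=CLOSED
  event#10 t=21ms outcome=F: state=CLOSED
  event#11 t=23ms outcome=F: state=CLOSED
  event#12 t=27ms outcome=S: state=CLOSED
  event#13 t=28ms outcome=S: state=CLOSED
  event#14 t=30ms outcome=S: state=CLOSED
  event#15 t=34ms outcome=F: state=CLOSED
  event#16 t=38ms outcome=S: state=CLOSED
  event#17 t=42ms outcome=S: state=CLOSED
  event#18 t=43ms outcome=F: state=CLOSED
  event#19 t=45ms outcome=S: state=CLOSED

Answer: CCCCCCCCCCCCCCCCCCC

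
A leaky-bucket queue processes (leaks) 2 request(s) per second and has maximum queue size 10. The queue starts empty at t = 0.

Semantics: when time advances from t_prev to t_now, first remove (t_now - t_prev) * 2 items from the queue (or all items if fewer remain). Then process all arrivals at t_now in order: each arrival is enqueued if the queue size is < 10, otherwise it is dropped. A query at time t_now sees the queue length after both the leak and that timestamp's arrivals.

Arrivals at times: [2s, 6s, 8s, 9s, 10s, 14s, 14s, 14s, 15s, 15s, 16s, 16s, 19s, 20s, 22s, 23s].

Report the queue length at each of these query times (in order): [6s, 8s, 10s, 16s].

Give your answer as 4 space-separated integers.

Answer: 1 1 1 3

Derivation:
Queue lengths at query times:
  query t=6s: backlog = 1
  query t=8s: backlog = 1
  query t=10s: backlog = 1
  query t=16s: backlog = 3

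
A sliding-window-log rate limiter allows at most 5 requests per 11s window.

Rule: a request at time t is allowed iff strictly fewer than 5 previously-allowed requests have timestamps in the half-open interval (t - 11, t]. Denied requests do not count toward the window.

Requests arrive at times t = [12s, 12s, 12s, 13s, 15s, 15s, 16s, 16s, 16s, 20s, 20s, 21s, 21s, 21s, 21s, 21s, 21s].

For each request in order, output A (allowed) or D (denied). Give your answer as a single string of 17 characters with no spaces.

Answer: AAAAADDDDDDDDDDDD

Derivation:
Tracking allowed requests in the window:
  req#1 t=12s: ALLOW
  req#2 t=12s: ALLOW
  req#3 t=12s: ALLOW
  req#4 t=13s: ALLOW
  req#5 t=15s: ALLOW
  req#6 t=15s: DENY
  req#7 t=16s: DENY
  req#8 t=16s: DENY
  req#9 t=16s: DENY
  req#10 t=20s: DENY
  req#11 t=20s: DENY
  req#12 t=21s: DENY
  req#13 t=21s: DENY
  req#14 t=21s: DENY
  req#15 t=21s: DENY
  req#16 t=21s: DENY
  req#17 t=21s: DENY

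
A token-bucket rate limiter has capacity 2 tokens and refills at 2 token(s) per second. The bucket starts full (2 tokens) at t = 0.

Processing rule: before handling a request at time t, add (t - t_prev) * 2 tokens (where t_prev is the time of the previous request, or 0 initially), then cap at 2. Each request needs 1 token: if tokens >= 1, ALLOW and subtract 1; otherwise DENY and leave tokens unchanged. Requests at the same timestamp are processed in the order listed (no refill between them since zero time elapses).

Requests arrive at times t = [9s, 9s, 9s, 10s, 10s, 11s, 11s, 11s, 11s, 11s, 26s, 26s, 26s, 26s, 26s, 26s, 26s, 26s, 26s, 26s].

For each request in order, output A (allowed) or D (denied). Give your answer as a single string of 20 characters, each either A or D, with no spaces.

Answer: AADAAAADDDAADDDDDDDD

Derivation:
Simulating step by step:
  req#1 t=9s: ALLOW
  req#2 t=9s: ALLOW
  req#3 t=9s: DENY
  req#4 t=10s: ALLOW
  req#5 t=10s: ALLOW
  req#6 t=11s: ALLOW
  req#7 t=11s: ALLOW
  req#8 t=11s: DENY
  req#9 t=11s: DENY
  req#10 t=11s: DENY
  req#11 t=26s: ALLOW
  req#12 t=26s: ALLOW
  req#13 t=26s: DENY
  req#14 t=26s: DENY
  req#15 t=26s: DENY
  req#16 t=26s: DENY
  req#17 t=26s: DENY
  req#18 t=26s: DENY
  req#19 t=26s: DENY
  req#20 t=26s: DENY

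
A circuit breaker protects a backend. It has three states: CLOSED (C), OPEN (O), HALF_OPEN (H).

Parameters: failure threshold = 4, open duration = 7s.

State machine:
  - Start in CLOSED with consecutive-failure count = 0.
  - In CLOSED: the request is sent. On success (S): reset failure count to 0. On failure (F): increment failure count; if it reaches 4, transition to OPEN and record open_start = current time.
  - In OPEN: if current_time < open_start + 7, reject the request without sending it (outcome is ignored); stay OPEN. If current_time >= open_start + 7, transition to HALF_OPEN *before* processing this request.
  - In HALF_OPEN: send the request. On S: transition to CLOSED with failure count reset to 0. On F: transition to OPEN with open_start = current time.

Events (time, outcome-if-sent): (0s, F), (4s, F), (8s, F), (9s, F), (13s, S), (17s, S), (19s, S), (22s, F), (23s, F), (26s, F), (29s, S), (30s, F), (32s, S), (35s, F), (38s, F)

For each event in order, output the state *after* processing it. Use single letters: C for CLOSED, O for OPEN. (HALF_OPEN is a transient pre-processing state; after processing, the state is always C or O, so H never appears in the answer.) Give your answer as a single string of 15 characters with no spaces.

Answer: CCCOOCCCCCCCCCC

Derivation:
State after each event:
  event#1 t=0s outcome=F: state=CLOSED
  event#2 t=4s outcome=F: state=CLOSED
  event#3 t=8s outcome=F: state=CLOSED
  event#4 t=9s outcome=F: state=OPEN
  event#5 t=13s outcome=S: state=OPEN
  event#6 t=17s outcome=S: state=CLOSED
  event#7 t=19s outcome=S: state=CLOSED
  event#8 t=22s outcome=F: state=CLOSED
  event#9 t=23s outcome=F: state=CLOSED
  event#10 t=26s outcome=F: state=CLOSED
  event#11 t=29s outcome=S: state=CLOSED
  event#12 t=30s outcome=F: state=CLOSED
  event#13 t=32s outcome=S: state=CLOSED
  event#14 t=35s outcome=F: state=CLOSED
  event#15 t=38s outcome=F: state=CLOSED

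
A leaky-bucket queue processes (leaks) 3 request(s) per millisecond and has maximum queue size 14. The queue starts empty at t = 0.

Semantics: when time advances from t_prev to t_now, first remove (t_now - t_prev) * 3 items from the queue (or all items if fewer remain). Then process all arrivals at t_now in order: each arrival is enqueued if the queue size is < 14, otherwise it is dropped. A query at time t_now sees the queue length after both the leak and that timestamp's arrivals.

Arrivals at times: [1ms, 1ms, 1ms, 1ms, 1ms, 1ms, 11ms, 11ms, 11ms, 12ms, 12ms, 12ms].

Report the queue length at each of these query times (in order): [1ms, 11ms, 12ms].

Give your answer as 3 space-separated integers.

Queue lengths at query times:
  query t=1ms: backlog = 6
  query t=11ms: backlog = 3
  query t=12ms: backlog = 3

Answer: 6 3 3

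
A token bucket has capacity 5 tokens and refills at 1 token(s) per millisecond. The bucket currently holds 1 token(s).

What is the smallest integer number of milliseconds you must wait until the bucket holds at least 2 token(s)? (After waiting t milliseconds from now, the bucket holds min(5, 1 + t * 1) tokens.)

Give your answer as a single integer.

Answer: 1

Derivation:
Need 1 + t * 1 >= 2, so t >= 1/1.
Smallest integer t = ceil(1/1) = 1.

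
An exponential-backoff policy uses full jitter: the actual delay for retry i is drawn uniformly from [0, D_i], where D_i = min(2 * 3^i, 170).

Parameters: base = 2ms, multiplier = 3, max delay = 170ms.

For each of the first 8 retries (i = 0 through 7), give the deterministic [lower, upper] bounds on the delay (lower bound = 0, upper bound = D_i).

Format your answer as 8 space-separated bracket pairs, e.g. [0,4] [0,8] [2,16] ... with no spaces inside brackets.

Computing bounds per retry:
  i=0: D_i=min(2*3^0,170)=2, bounds=[0,2]
  i=1: D_i=min(2*3^1,170)=6, bounds=[0,6]
  i=2: D_i=min(2*3^2,170)=18, bounds=[0,18]
  i=3: D_i=min(2*3^3,170)=54, bounds=[0,54]
  i=4: D_i=min(2*3^4,170)=162, bounds=[0,162]
  i=5: D_i=min(2*3^5,170)=170, bounds=[0,170]
  i=6: D_i=min(2*3^6,170)=170, bounds=[0,170]
  i=7: D_i=min(2*3^7,170)=170, bounds=[0,170]

Answer: [0,2] [0,6] [0,18] [0,54] [0,162] [0,170] [0,170] [0,170]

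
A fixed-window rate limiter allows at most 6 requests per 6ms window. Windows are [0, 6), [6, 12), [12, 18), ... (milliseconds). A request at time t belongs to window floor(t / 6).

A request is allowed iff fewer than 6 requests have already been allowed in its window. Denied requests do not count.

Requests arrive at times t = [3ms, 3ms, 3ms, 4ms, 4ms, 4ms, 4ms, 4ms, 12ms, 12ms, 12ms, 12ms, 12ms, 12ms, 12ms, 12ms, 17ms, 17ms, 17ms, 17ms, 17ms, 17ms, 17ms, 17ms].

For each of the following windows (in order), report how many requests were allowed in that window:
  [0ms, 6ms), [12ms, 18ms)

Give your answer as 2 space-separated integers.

Processing requests:
  req#1 t=3ms (window 0): ALLOW
  req#2 t=3ms (window 0): ALLOW
  req#3 t=3ms (window 0): ALLOW
  req#4 t=4ms (window 0): ALLOW
  req#5 t=4ms (window 0): ALLOW
  req#6 t=4ms (window 0): ALLOW
  req#7 t=4ms (window 0): DENY
  req#8 t=4ms (window 0): DENY
  req#9 t=12ms (window 2): ALLOW
  req#10 t=12ms (window 2): ALLOW
  req#11 t=12ms (window 2): ALLOW
  req#12 t=12ms (window 2): ALLOW
  req#13 t=12ms (window 2): ALLOW
  req#14 t=12ms (window 2): ALLOW
  req#15 t=12ms (window 2): DENY
  req#16 t=12ms (window 2): DENY
  req#17 t=17ms (window 2): DENY
  req#18 t=17ms (window 2): DENY
  req#19 t=17ms (window 2): DENY
  req#20 t=17ms (window 2): DENY
  req#21 t=17ms (window 2): DENY
  req#22 t=17ms (window 2): DENY
  req#23 t=17ms (window 2): DENY
  req#24 t=17ms (window 2): DENY

Allowed counts by window: 6 6

Answer: 6 6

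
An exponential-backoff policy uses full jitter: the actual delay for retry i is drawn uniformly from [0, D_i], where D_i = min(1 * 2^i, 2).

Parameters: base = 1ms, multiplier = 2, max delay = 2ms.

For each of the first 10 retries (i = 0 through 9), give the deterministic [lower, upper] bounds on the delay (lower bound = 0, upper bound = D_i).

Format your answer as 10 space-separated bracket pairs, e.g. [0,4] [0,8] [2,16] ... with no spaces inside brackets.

Answer: [0,1] [0,2] [0,2] [0,2] [0,2] [0,2] [0,2] [0,2] [0,2] [0,2]

Derivation:
Computing bounds per retry:
  i=0: D_i=min(1*2^0,2)=1, bounds=[0,1]
  i=1: D_i=min(1*2^1,2)=2, bounds=[0,2]
  i=2: D_i=min(1*2^2,2)=2, bounds=[0,2]
  i=3: D_i=min(1*2^3,2)=2, bounds=[0,2]
  i=4: D_i=min(1*2^4,2)=2, bounds=[0,2]
  i=5: D_i=min(1*2^5,2)=2, bounds=[0,2]
  i=6: D_i=min(1*2^6,2)=2, bounds=[0,2]
  i=7: D_i=min(1*2^7,2)=2, bounds=[0,2]
  i=8: D_i=min(1*2^8,2)=2, bounds=[0,2]
  i=9: D_i=min(1*2^9,2)=2, bounds=[0,2]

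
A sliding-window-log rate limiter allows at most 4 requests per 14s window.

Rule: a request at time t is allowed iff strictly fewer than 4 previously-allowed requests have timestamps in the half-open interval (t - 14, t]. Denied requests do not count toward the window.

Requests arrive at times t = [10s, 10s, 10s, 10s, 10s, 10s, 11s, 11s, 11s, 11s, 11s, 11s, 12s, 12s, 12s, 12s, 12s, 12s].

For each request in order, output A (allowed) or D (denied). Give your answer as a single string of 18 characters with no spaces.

Answer: AAAADDDDDDDDDDDDDD

Derivation:
Tracking allowed requests in the window:
  req#1 t=10s: ALLOW
  req#2 t=10s: ALLOW
  req#3 t=10s: ALLOW
  req#4 t=10s: ALLOW
  req#5 t=10s: DENY
  req#6 t=10s: DENY
  req#7 t=11s: DENY
  req#8 t=11s: DENY
  req#9 t=11s: DENY
  req#10 t=11s: DENY
  req#11 t=11s: DENY
  req#12 t=11s: DENY
  req#13 t=12s: DENY
  req#14 t=12s: DENY
  req#15 t=12s: DENY
  req#16 t=12s: DENY
  req#17 t=12s: DENY
  req#18 t=12s: DENY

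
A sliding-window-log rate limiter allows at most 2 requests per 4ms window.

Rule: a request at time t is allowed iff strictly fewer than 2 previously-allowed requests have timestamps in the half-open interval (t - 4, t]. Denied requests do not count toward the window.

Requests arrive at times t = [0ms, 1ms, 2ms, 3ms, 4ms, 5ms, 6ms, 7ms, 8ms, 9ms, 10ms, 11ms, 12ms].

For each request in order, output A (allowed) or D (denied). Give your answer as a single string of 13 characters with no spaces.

Tracking allowed requests in the window:
  req#1 t=0ms: ALLOW
  req#2 t=1ms: ALLOW
  req#3 t=2ms: DENY
  req#4 t=3ms: DENY
  req#5 t=4ms: ALLOW
  req#6 t=5ms: ALLOW
  req#7 t=6ms: DENY
  req#8 t=7ms: DENY
  req#9 t=8ms: ALLOW
  req#10 t=9ms: ALLOW
  req#11 t=10ms: DENY
  req#12 t=11ms: DENY
  req#13 t=12ms: ALLOW

Answer: AADDAADDAADDA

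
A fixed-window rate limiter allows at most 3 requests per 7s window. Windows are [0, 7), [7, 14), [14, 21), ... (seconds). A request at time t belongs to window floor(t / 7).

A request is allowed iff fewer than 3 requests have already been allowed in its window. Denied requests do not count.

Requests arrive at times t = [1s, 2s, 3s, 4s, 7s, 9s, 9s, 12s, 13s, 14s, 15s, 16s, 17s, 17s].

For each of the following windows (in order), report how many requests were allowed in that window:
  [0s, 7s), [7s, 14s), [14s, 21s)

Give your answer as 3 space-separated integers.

Answer: 3 3 3

Derivation:
Processing requests:
  req#1 t=1s (window 0): ALLOW
  req#2 t=2s (window 0): ALLOW
  req#3 t=3s (window 0): ALLOW
  req#4 t=4s (window 0): DENY
  req#5 t=7s (window 1): ALLOW
  req#6 t=9s (window 1): ALLOW
  req#7 t=9s (window 1): ALLOW
  req#8 t=12s (window 1): DENY
  req#9 t=13s (window 1): DENY
  req#10 t=14s (window 2): ALLOW
  req#11 t=15s (window 2): ALLOW
  req#12 t=16s (window 2): ALLOW
  req#13 t=17s (window 2): DENY
  req#14 t=17s (window 2): DENY

Allowed counts by window: 3 3 3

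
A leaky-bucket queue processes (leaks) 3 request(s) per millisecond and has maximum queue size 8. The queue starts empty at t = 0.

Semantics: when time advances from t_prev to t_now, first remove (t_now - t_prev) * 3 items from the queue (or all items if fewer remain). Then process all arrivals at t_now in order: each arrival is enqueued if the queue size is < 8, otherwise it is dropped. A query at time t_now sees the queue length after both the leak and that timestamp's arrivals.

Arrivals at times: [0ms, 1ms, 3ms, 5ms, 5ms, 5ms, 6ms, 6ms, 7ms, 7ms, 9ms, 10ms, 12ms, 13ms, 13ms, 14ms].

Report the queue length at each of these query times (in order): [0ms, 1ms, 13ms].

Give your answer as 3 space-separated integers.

Queue lengths at query times:
  query t=0ms: backlog = 1
  query t=1ms: backlog = 1
  query t=13ms: backlog = 2

Answer: 1 1 2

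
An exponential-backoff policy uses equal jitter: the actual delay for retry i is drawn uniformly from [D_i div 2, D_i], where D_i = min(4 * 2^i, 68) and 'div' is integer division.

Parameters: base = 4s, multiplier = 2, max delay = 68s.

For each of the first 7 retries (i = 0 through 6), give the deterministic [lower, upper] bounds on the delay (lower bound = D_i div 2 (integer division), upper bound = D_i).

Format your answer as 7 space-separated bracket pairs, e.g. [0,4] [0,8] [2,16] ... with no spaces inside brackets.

Computing bounds per retry:
  i=0: D_i=min(4*2^0,68)=4, bounds=[2,4]
  i=1: D_i=min(4*2^1,68)=8, bounds=[4,8]
  i=2: D_i=min(4*2^2,68)=16, bounds=[8,16]
  i=3: D_i=min(4*2^3,68)=32, bounds=[16,32]
  i=4: D_i=min(4*2^4,68)=64, bounds=[32,64]
  i=5: D_i=min(4*2^5,68)=68, bounds=[34,68]
  i=6: D_i=min(4*2^6,68)=68, bounds=[34,68]

Answer: [2,4] [4,8] [8,16] [16,32] [32,64] [34,68] [34,68]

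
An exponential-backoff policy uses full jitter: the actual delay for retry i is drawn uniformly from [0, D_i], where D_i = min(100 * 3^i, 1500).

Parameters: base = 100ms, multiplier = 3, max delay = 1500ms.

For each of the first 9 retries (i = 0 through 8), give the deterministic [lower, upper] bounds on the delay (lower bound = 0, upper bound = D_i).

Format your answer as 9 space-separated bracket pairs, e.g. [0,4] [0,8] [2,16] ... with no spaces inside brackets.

Computing bounds per retry:
  i=0: D_i=min(100*3^0,1500)=100, bounds=[0,100]
  i=1: D_i=min(100*3^1,1500)=300, bounds=[0,300]
  i=2: D_i=min(100*3^2,1500)=900, bounds=[0,900]
  i=3: D_i=min(100*3^3,1500)=1500, bounds=[0,1500]
  i=4: D_i=min(100*3^4,1500)=1500, bounds=[0,1500]
  i=5: D_i=min(100*3^5,1500)=1500, bounds=[0,1500]
  i=6: D_i=min(100*3^6,1500)=1500, bounds=[0,1500]
  i=7: D_i=min(100*3^7,1500)=1500, bounds=[0,1500]
  i=8: D_i=min(100*3^8,1500)=1500, bounds=[0,1500]

Answer: [0,100] [0,300] [0,900] [0,1500] [0,1500] [0,1500] [0,1500] [0,1500] [0,1500]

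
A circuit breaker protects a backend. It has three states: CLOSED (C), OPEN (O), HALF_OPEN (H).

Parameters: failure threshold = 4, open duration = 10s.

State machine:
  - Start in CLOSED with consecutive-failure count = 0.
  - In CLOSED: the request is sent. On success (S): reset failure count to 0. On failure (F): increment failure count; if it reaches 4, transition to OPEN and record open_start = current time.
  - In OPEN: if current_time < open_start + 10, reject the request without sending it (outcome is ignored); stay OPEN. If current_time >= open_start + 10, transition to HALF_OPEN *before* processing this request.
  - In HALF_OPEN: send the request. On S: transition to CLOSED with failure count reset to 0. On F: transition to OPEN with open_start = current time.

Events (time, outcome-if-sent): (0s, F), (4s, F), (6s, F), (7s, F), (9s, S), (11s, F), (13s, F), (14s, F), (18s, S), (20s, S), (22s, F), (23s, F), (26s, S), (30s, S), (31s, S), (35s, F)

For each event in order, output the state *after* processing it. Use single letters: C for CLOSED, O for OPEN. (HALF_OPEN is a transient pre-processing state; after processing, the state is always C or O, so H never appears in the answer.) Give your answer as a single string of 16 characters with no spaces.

State after each event:
  event#1 t=0s outcome=F: state=CLOSED
  event#2 t=4s outcome=F: state=CLOSED
  event#3 t=6s outcome=F: state=CLOSED
  event#4 t=7s outcome=F: state=OPEN
  event#5 t=9s outcome=S: state=OPEN
  event#6 t=11s outcome=F: state=OPEN
  event#7 t=13s outcome=F: state=OPEN
  event#8 t=14s outcome=F: state=OPEN
  event#9 t=18s outcome=S: state=CLOSED
  event#10 t=20s outcome=S: state=CLOSED
  event#11 t=22s outcome=F: state=CLOSED
  event#12 t=23s outcome=F: state=CLOSED
  event#13 t=26s outcome=S: state=CLOSED
  event#14 t=30s outcome=S: state=CLOSED
  event#15 t=31s outcome=S: state=CLOSED
  event#16 t=35s outcome=F: state=CLOSED

Answer: CCCOOOOOCCCCCCCC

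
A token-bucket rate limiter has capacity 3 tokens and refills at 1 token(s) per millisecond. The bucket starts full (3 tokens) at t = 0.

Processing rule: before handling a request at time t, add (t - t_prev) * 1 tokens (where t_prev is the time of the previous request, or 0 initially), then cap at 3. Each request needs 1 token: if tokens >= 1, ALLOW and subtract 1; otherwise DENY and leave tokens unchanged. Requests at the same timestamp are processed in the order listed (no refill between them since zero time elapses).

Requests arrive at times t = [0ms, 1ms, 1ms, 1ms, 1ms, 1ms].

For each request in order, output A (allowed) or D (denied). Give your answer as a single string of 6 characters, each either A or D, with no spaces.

Simulating step by step:
  req#1 t=0ms: ALLOW
  req#2 t=1ms: ALLOW
  req#3 t=1ms: ALLOW
  req#4 t=1ms: ALLOW
  req#5 t=1ms: DENY
  req#6 t=1ms: DENY

Answer: AAAADD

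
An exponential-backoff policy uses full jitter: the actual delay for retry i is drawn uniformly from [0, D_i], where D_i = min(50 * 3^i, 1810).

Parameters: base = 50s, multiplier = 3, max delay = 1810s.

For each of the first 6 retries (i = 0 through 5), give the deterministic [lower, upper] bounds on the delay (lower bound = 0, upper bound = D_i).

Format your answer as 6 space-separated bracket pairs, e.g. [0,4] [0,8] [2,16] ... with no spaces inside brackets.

Computing bounds per retry:
  i=0: D_i=min(50*3^0,1810)=50, bounds=[0,50]
  i=1: D_i=min(50*3^1,1810)=150, bounds=[0,150]
  i=2: D_i=min(50*3^2,1810)=450, bounds=[0,450]
  i=3: D_i=min(50*3^3,1810)=1350, bounds=[0,1350]
  i=4: D_i=min(50*3^4,1810)=1810, bounds=[0,1810]
  i=5: D_i=min(50*3^5,1810)=1810, bounds=[0,1810]

Answer: [0,50] [0,150] [0,450] [0,1350] [0,1810] [0,1810]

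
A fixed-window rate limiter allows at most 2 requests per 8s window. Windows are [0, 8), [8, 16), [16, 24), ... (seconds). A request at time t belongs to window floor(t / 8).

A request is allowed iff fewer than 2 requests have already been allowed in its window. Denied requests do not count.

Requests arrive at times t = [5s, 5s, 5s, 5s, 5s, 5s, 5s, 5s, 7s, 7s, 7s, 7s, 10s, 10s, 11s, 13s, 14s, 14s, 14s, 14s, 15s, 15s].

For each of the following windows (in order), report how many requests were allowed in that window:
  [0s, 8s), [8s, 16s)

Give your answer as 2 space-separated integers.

Processing requests:
  req#1 t=5s (window 0): ALLOW
  req#2 t=5s (window 0): ALLOW
  req#3 t=5s (window 0): DENY
  req#4 t=5s (window 0): DENY
  req#5 t=5s (window 0): DENY
  req#6 t=5s (window 0): DENY
  req#7 t=5s (window 0): DENY
  req#8 t=5s (window 0): DENY
  req#9 t=7s (window 0): DENY
  req#10 t=7s (window 0): DENY
  req#11 t=7s (window 0): DENY
  req#12 t=7s (window 0): DENY
  req#13 t=10s (window 1): ALLOW
  req#14 t=10s (window 1): ALLOW
  req#15 t=11s (window 1): DENY
  req#16 t=13s (window 1): DENY
  req#17 t=14s (window 1): DENY
  req#18 t=14s (window 1): DENY
  req#19 t=14s (window 1): DENY
  req#20 t=14s (window 1): DENY
  req#21 t=15s (window 1): DENY
  req#22 t=15s (window 1): DENY

Allowed counts by window: 2 2

Answer: 2 2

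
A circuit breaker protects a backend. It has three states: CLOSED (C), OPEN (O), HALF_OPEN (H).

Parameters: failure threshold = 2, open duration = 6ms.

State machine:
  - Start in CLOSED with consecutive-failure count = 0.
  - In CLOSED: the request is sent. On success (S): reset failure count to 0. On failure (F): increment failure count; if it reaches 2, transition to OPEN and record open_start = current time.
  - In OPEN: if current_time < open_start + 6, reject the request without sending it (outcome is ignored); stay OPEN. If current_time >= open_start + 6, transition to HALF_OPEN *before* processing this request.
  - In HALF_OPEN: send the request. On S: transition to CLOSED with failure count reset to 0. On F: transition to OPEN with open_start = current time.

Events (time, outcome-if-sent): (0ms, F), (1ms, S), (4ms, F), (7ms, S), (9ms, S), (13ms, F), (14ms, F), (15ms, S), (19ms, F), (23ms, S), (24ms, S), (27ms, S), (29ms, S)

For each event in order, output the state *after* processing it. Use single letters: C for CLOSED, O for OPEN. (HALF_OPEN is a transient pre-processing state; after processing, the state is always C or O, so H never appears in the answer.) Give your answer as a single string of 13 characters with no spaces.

State after each event:
  event#1 t=0ms outcome=F: state=CLOSED
  event#2 t=1ms outcome=S: state=CLOSED
  event#3 t=4ms outcome=F: state=CLOSED
  event#4 t=7ms outcome=S: state=CLOSED
  event#5 t=9ms outcome=S: state=CLOSED
  event#6 t=13ms outcome=F: state=CLOSED
  event#7 t=14ms outcome=F: state=OPEN
  event#8 t=15ms outcome=S: state=OPEN
  event#9 t=19ms outcome=F: state=OPEN
  event#10 t=23ms outcome=S: state=CLOSED
  event#11 t=24ms outcome=S: state=CLOSED
  event#12 t=27ms outcome=S: state=CLOSED
  event#13 t=29ms outcome=S: state=CLOSED

Answer: CCCCCCOOOCCCC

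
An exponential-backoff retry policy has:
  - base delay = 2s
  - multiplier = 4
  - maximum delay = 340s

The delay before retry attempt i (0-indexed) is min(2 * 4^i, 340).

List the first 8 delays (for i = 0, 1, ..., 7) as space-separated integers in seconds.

Computing each delay:
  i=0: min(2*4^0, 340) = 2
  i=1: min(2*4^1, 340) = 8
  i=2: min(2*4^2, 340) = 32
  i=3: min(2*4^3, 340) = 128
  i=4: min(2*4^4, 340) = 340
  i=5: min(2*4^5, 340) = 340
  i=6: min(2*4^6, 340) = 340
  i=7: min(2*4^7, 340) = 340

Answer: 2 8 32 128 340 340 340 340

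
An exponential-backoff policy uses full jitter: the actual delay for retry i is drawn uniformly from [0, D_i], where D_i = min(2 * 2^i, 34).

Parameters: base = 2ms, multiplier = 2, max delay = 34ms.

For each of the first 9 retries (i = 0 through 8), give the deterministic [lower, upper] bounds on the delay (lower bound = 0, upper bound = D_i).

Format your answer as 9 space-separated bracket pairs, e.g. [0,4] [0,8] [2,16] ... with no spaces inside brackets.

Answer: [0,2] [0,4] [0,8] [0,16] [0,32] [0,34] [0,34] [0,34] [0,34]

Derivation:
Computing bounds per retry:
  i=0: D_i=min(2*2^0,34)=2, bounds=[0,2]
  i=1: D_i=min(2*2^1,34)=4, bounds=[0,4]
  i=2: D_i=min(2*2^2,34)=8, bounds=[0,8]
  i=3: D_i=min(2*2^3,34)=16, bounds=[0,16]
  i=4: D_i=min(2*2^4,34)=32, bounds=[0,32]
  i=5: D_i=min(2*2^5,34)=34, bounds=[0,34]
  i=6: D_i=min(2*2^6,34)=34, bounds=[0,34]
  i=7: D_i=min(2*2^7,34)=34, bounds=[0,34]
  i=8: D_i=min(2*2^8,34)=34, bounds=[0,34]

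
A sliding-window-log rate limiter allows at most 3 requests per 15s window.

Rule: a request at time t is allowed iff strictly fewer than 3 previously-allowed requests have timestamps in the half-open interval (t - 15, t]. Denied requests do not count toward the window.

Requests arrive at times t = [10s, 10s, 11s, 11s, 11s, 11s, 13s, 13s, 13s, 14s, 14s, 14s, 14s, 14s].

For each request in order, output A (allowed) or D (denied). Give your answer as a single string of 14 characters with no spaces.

Tracking allowed requests in the window:
  req#1 t=10s: ALLOW
  req#2 t=10s: ALLOW
  req#3 t=11s: ALLOW
  req#4 t=11s: DENY
  req#5 t=11s: DENY
  req#6 t=11s: DENY
  req#7 t=13s: DENY
  req#8 t=13s: DENY
  req#9 t=13s: DENY
  req#10 t=14s: DENY
  req#11 t=14s: DENY
  req#12 t=14s: DENY
  req#13 t=14s: DENY
  req#14 t=14s: DENY

Answer: AAADDDDDDDDDDD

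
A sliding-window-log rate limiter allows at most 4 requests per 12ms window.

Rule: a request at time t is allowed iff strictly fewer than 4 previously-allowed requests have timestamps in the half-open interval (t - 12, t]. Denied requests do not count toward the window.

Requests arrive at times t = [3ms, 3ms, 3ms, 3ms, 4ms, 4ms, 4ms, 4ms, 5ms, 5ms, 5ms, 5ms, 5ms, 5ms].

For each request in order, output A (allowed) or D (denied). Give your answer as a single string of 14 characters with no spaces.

Answer: AAAADDDDDDDDDD

Derivation:
Tracking allowed requests in the window:
  req#1 t=3ms: ALLOW
  req#2 t=3ms: ALLOW
  req#3 t=3ms: ALLOW
  req#4 t=3ms: ALLOW
  req#5 t=4ms: DENY
  req#6 t=4ms: DENY
  req#7 t=4ms: DENY
  req#8 t=4ms: DENY
  req#9 t=5ms: DENY
  req#10 t=5ms: DENY
  req#11 t=5ms: DENY
  req#12 t=5ms: DENY
  req#13 t=5ms: DENY
  req#14 t=5ms: DENY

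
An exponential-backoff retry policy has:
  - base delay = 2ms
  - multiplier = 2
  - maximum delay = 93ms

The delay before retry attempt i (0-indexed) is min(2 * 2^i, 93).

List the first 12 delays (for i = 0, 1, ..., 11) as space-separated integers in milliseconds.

Computing each delay:
  i=0: min(2*2^0, 93) = 2
  i=1: min(2*2^1, 93) = 4
  i=2: min(2*2^2, 93) = 8
  i=3: min(2*2^3, 93) = 16
  i=4: min(2*2^4, 93) = 32
  i=5: min(2*2^5, 93) = 64
  i=6: min(2*2^6, 93) = 93
  i=7: min(2*2^7, 93) = 93
  i=8: min(2*2^8, 93) = 93
  i=9: min(2*2^9, 93) = 93
  i=10: min(2*2^10, 93) = 93
  i=11: min(2*2^11, 93) = 93

Answer: 2 4 8 16 32 64 93 93 93 93 93 93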